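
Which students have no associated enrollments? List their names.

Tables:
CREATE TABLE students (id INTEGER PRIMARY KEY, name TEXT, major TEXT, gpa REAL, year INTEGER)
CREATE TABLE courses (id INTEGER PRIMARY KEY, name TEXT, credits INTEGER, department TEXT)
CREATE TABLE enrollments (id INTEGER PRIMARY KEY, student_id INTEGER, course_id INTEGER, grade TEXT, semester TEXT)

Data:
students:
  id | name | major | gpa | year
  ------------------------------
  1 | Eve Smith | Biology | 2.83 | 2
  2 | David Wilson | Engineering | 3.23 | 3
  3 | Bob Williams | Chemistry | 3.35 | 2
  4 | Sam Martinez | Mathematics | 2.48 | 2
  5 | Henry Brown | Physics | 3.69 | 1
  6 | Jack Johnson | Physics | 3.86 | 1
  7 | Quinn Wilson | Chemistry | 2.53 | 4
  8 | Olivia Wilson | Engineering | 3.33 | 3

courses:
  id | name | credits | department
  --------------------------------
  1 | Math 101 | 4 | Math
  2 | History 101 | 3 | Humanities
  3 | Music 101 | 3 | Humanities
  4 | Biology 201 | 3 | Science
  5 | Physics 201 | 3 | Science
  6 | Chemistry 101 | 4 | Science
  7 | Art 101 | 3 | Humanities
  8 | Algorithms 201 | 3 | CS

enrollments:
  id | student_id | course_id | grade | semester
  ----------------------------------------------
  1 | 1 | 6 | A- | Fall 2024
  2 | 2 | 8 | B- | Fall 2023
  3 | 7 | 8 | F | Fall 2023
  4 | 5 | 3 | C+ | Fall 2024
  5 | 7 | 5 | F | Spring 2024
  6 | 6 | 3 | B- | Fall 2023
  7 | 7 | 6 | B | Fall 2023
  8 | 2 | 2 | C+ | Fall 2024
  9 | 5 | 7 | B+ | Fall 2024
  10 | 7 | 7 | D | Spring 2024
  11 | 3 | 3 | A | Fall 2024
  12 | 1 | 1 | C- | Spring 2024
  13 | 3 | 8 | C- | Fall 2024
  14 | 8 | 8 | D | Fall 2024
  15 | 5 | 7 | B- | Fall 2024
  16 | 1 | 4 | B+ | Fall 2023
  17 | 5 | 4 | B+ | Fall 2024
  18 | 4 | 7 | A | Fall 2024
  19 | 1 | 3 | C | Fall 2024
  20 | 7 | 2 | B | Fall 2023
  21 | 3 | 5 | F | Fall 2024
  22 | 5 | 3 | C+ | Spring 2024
SELECT p.name FROM students p LEFT JOIN enrollments c ON c.student_id = p.id WHERE c.id IS NULL

Execution result:
(no rows)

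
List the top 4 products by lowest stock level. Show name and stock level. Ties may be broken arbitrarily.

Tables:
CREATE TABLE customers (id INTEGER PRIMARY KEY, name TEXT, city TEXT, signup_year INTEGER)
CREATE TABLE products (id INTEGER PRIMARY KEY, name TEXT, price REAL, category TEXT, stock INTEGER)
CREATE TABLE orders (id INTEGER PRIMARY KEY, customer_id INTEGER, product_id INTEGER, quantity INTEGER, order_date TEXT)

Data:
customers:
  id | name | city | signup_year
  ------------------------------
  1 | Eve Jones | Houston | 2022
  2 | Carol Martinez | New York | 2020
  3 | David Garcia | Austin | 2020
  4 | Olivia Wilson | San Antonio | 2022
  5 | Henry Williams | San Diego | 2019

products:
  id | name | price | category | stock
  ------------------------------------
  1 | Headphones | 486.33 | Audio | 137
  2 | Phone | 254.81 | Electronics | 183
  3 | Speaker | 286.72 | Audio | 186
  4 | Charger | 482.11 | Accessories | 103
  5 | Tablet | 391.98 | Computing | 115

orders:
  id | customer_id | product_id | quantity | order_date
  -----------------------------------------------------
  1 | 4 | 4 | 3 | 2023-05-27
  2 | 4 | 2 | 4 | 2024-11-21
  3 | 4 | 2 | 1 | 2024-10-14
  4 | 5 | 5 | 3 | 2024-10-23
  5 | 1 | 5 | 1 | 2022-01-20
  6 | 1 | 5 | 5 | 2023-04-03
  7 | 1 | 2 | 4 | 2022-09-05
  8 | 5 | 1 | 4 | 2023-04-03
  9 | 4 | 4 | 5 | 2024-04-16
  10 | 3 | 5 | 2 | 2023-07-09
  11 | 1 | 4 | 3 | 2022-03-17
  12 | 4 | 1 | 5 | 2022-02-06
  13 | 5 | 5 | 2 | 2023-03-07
SELECT name, stock FROM products ORDER BY stock ASC LIMIT 4

Execution result:
name | stock
Charger | 103
Tablet | 115
Headphones | 137
Phone | 183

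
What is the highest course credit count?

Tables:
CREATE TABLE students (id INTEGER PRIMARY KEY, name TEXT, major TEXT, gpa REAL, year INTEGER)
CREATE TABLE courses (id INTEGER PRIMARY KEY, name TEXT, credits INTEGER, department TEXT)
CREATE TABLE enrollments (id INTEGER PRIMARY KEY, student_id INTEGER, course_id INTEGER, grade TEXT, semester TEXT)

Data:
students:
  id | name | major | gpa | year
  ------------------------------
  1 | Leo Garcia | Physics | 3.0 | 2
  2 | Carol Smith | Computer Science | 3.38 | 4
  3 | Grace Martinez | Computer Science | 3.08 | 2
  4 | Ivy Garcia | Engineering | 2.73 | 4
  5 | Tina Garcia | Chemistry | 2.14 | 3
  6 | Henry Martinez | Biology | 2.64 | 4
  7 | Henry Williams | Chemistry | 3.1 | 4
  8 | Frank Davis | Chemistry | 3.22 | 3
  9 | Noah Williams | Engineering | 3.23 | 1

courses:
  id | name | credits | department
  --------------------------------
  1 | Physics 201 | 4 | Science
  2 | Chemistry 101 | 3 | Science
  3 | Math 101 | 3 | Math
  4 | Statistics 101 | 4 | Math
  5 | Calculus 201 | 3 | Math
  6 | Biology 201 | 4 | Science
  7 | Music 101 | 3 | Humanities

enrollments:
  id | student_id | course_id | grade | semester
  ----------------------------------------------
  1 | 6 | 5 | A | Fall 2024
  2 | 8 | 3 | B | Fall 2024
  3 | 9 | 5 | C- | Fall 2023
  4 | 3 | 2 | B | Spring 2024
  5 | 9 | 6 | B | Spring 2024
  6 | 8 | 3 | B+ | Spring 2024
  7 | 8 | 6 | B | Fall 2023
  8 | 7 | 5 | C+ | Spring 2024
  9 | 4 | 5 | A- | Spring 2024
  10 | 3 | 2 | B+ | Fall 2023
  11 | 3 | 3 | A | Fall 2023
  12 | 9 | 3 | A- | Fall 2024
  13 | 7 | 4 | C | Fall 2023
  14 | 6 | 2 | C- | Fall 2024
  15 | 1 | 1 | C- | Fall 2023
SELECT MAX(credits) FROM courses

Execution result:
4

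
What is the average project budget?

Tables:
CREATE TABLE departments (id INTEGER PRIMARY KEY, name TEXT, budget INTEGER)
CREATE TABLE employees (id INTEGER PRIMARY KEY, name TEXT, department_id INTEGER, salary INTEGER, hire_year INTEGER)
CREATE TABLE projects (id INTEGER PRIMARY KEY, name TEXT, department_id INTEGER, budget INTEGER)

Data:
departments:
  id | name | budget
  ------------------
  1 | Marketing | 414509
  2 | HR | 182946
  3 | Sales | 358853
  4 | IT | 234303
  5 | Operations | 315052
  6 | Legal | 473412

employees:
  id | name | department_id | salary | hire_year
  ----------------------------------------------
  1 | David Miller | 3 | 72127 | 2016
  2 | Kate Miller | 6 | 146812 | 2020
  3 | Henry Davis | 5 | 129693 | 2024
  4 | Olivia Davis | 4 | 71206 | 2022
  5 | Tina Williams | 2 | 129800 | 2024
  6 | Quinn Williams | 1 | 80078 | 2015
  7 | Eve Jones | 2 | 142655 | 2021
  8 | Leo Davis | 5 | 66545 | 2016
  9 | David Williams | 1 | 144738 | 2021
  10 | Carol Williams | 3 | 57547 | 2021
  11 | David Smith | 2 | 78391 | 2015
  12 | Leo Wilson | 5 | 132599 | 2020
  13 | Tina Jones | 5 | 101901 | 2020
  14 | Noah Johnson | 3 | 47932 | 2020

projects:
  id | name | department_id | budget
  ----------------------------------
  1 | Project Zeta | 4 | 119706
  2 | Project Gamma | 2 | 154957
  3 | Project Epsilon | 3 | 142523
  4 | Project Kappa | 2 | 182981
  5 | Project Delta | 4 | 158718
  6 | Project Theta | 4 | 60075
SELECT AVG(budget) FROM projects

Execution result:
136493.33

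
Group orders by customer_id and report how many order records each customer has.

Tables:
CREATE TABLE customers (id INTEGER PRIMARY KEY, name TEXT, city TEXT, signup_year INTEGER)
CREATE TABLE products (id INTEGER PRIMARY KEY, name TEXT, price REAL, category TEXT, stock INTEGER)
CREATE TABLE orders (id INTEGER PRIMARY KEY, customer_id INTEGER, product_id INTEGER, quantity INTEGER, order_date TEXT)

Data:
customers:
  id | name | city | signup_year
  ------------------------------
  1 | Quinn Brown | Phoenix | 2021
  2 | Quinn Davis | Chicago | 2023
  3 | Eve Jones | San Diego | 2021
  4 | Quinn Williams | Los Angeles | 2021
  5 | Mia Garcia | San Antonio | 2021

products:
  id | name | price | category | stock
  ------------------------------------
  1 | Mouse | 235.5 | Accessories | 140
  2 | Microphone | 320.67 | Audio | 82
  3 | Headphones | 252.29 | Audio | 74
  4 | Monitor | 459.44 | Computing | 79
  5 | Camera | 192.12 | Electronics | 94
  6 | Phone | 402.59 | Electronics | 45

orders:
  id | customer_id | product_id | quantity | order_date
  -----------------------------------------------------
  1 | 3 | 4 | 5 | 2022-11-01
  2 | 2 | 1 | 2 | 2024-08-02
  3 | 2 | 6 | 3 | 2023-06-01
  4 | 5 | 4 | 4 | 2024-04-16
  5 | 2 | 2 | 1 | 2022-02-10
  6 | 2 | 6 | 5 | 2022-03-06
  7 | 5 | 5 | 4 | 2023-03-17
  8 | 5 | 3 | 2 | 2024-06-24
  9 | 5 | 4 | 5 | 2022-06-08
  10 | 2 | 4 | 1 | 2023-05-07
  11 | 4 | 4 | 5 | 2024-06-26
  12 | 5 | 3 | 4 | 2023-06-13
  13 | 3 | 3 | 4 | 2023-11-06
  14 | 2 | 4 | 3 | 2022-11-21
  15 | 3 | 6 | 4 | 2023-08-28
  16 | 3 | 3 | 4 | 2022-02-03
SELECT customer_id, COUNT(*) AS order_count FROM orders GROUP BY customer_id

Execution result:
customer_id | order_count
2 | 6
3 | 4
4 | 1
5 | 5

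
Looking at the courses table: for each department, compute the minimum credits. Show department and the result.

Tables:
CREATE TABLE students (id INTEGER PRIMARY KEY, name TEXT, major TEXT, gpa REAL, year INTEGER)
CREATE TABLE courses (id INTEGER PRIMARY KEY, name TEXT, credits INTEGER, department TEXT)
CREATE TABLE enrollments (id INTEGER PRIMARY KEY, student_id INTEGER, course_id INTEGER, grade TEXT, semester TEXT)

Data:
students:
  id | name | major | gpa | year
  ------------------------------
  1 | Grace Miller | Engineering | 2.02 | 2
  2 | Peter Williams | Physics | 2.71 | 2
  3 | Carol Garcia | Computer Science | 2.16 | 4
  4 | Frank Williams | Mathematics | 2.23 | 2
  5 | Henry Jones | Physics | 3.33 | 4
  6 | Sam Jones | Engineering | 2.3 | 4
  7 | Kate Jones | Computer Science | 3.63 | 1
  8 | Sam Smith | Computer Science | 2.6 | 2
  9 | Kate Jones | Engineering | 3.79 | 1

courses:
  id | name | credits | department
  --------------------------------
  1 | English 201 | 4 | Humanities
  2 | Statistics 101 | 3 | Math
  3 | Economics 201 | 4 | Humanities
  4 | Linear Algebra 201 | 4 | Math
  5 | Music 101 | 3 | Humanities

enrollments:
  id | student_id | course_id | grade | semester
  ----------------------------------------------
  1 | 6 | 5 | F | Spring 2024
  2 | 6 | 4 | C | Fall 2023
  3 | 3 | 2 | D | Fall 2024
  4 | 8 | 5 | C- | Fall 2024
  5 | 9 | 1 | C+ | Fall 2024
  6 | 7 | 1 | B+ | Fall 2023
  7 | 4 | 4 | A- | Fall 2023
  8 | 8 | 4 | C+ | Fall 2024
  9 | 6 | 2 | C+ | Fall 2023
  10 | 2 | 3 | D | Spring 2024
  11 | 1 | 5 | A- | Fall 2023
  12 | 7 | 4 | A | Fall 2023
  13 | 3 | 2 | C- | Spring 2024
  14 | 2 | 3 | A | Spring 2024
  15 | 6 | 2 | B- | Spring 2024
SELECT department, MIN(credits) AS min_credits FROM courses GROUP BY department

Execution result:
department | min_credits
Humanities | 3
Math | 3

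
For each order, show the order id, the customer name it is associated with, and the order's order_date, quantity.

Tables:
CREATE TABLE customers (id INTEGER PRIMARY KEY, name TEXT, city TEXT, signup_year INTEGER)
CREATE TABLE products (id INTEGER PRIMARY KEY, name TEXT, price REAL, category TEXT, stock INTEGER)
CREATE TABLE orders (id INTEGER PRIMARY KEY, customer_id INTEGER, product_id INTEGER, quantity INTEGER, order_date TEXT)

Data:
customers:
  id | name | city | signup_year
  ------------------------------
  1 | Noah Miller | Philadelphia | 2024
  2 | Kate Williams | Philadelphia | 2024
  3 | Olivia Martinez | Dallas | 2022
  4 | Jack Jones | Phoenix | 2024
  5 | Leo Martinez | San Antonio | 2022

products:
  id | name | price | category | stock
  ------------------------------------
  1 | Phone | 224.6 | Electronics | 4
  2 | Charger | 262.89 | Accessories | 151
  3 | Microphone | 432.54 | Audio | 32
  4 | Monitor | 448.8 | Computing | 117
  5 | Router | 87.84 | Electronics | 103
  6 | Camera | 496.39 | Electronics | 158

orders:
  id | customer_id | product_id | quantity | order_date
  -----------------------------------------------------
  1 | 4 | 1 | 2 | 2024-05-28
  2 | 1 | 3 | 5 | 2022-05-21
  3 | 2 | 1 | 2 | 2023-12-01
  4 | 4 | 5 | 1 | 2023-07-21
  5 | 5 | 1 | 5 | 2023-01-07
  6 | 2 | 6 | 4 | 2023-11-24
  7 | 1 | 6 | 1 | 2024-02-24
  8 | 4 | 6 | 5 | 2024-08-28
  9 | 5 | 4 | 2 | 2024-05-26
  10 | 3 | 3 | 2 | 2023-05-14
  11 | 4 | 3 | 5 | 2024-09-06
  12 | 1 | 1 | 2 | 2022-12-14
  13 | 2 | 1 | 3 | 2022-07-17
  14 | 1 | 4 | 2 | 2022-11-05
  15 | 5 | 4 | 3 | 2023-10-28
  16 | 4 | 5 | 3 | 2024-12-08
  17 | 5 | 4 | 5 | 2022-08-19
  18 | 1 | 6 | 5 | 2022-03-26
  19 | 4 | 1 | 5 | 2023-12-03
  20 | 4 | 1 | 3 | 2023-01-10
SELECT c.id, p.name AS customer, c.order_date, c.quantity FROM orders c JOIN customers p ON c.customer_id = p.id

Execution result:
id | customer | order_date | quantity
1 | Jack Jones | 2024-05-28 | 2
2 | Noah Miller | 2022-05-21 | 5
3 | Kate Williams | 2023-12-01 | 2
4 | Jack Jones | 2023-07-21 | 1
5 | Leo Martinez | 2023-01-07 | 5
6 | Kate Williams | 2023-11-24 | 4
7 | Noah Miller | 2024-02-24 | 1
8 | Jack Jones | 2024-08-28 | 5
9 | Leo Martinez | 2024-05-26 | 2
10 | Olivia Martinez | 2023-05-14 | 2
11 | Jack Jones | 2024-09-06 | 5
12 | Noah Miller | 2022-12-14 | 2
13 | Kate Williams | 2022-07-17 | 3
14 | Noah Miller | 2022-11-05 | 2
15 | Leo Martinez | 2023-10-28 | 3
16 | Jack Jones | 2024-12-08 | 3
17 | Leo Martinez | 2022-08-19 | 5
18 | Noah Miller | 2022-03-26 | 5
19 | Jack Jones | 2023-12-03 | 5
20 | Jack Jones | 2023-01-10 | 3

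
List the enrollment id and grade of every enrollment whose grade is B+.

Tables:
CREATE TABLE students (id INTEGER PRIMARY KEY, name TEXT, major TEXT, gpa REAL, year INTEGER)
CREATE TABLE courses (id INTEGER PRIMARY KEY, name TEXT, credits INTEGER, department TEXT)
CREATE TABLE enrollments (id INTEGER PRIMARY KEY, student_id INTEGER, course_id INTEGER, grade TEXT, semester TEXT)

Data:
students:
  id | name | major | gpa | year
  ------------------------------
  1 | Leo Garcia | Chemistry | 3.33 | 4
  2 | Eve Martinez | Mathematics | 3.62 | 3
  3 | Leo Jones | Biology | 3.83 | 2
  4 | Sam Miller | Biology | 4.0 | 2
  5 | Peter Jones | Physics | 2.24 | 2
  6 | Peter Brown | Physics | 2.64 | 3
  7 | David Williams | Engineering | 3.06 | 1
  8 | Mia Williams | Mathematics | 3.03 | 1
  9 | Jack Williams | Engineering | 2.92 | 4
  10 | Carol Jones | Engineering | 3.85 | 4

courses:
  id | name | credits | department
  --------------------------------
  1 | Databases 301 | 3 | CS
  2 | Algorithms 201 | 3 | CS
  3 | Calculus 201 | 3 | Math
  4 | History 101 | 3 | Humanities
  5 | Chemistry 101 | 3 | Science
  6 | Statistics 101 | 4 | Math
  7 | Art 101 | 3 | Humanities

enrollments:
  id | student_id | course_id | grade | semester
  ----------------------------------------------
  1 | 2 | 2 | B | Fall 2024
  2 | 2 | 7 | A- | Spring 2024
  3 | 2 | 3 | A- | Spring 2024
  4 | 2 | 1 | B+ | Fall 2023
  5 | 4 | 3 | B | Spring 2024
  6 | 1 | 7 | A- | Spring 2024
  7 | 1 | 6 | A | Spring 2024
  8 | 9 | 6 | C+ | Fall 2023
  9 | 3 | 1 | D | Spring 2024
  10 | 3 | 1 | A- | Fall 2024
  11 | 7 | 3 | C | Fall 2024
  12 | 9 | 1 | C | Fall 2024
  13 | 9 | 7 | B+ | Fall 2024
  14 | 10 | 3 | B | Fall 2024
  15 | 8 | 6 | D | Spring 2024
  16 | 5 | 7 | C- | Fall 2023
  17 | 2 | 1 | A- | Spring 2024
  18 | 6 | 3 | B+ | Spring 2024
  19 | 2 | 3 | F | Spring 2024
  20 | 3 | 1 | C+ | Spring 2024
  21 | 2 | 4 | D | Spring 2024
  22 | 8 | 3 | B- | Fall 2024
SELECT id, grade FROM enrollments WHERE grade = 'B+'

Execution result:
id | grade
4 | B+
13 | B+
18 | B+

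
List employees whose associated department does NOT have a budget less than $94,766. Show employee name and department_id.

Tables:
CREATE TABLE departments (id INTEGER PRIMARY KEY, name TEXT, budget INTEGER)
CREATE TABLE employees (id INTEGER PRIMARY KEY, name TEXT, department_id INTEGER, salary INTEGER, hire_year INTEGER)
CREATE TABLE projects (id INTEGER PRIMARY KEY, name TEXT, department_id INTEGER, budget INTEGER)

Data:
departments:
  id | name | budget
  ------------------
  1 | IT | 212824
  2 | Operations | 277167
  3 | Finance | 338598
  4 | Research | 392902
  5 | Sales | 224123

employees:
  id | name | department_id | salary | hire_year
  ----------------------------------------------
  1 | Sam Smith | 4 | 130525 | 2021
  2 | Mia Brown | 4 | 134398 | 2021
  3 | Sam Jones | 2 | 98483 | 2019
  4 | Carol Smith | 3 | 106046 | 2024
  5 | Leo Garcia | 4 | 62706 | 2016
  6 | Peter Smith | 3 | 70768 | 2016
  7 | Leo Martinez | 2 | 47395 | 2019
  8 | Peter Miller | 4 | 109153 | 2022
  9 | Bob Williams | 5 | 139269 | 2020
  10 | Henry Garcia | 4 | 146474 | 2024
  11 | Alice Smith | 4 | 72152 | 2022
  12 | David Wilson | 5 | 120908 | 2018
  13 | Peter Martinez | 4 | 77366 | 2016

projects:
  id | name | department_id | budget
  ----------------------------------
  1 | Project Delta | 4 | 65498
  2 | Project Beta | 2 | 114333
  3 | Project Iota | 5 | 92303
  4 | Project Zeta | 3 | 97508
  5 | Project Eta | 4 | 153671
SELECT name, department_id FROM employees WHERE department_id NOT IN (SELECT id FROM departments WHERE budget < 94766)

Execution result:
name | department_id
Sam Smith | 4
Mia Brown | 4
Sam Jones | 2
Carol Smith | 3
Leo Garcia | 4
Peter Smith | 3
Leo Martinez | 2
Peter Miller | 4
Bob Williams | 5
Henry Garcia | 4
Alice Smith | 4
David Wilson | 5
Peter Martinez | 4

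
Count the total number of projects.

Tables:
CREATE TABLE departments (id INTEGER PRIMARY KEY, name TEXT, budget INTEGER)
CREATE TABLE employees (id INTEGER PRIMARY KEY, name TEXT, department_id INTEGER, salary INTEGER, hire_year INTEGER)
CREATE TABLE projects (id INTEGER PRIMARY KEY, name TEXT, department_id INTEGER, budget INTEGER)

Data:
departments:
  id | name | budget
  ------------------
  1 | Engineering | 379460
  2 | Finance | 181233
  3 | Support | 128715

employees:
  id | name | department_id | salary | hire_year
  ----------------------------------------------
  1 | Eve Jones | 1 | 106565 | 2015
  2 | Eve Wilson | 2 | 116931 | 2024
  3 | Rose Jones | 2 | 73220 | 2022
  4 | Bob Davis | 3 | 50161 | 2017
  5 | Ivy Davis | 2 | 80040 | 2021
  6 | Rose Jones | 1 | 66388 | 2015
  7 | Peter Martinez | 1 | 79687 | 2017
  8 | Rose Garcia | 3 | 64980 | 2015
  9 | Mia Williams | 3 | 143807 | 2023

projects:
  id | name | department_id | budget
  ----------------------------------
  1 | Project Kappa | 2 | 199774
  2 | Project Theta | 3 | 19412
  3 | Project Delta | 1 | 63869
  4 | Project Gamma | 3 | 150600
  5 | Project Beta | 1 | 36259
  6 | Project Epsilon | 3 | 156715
SELECT COUNT(*) FROM projects

Execution result:
6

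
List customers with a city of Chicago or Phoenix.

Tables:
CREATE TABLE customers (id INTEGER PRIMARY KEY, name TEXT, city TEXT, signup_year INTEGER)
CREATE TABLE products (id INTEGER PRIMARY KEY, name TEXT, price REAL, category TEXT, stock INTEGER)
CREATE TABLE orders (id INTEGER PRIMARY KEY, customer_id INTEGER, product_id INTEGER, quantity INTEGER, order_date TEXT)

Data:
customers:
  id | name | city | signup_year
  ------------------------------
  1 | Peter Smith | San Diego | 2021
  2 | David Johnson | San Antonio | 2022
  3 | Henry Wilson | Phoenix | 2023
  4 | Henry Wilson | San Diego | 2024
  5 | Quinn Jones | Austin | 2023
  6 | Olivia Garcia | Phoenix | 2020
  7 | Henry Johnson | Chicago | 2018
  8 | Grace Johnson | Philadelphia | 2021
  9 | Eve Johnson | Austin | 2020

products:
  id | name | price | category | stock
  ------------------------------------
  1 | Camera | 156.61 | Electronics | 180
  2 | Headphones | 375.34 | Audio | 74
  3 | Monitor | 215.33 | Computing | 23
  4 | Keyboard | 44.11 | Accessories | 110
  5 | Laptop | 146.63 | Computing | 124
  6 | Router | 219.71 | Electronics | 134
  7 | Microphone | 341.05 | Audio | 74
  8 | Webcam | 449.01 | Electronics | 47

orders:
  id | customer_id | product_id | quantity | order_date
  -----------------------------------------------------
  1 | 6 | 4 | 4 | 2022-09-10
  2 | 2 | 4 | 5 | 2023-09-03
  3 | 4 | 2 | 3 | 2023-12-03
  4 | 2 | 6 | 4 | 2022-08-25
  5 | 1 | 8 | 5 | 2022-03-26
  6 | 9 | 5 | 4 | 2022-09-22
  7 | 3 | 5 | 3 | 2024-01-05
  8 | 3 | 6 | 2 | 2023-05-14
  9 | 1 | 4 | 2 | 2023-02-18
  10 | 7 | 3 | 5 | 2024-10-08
SELECT name, city FROM customers WHERE city IN ('Chicago', 'Phoenix')

Execution result:
name | city
Henry Wilson | Phoenix
Olivia Garcia | Phoenix
Henry Johnson | Chicago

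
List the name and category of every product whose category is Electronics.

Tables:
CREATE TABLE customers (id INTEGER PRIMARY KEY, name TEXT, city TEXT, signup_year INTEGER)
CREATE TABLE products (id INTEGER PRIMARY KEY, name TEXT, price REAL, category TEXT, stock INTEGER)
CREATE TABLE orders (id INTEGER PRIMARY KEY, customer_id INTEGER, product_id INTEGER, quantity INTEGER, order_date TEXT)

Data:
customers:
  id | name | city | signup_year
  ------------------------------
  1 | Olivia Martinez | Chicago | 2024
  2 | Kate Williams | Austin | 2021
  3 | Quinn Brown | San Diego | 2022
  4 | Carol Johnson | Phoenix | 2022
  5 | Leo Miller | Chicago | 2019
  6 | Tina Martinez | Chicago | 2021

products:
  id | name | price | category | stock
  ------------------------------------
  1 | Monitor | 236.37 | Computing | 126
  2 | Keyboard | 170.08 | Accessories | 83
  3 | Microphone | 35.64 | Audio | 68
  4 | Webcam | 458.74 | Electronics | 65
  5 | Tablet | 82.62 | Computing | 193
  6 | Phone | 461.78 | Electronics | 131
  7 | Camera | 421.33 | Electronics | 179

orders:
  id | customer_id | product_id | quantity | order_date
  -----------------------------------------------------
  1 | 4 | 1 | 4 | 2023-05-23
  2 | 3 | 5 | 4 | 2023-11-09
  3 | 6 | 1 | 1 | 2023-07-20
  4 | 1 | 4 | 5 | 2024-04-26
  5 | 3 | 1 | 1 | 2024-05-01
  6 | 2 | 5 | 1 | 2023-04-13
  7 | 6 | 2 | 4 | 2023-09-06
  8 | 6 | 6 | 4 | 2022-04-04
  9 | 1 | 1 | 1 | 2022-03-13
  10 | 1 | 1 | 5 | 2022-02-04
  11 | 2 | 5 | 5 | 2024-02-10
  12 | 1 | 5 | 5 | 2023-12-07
SELECT name, category FROM products WHERE category = 'Electronics'

Execution result:
name | category
Webcam | Electronics
Phone | Electronics
Camera | Electronics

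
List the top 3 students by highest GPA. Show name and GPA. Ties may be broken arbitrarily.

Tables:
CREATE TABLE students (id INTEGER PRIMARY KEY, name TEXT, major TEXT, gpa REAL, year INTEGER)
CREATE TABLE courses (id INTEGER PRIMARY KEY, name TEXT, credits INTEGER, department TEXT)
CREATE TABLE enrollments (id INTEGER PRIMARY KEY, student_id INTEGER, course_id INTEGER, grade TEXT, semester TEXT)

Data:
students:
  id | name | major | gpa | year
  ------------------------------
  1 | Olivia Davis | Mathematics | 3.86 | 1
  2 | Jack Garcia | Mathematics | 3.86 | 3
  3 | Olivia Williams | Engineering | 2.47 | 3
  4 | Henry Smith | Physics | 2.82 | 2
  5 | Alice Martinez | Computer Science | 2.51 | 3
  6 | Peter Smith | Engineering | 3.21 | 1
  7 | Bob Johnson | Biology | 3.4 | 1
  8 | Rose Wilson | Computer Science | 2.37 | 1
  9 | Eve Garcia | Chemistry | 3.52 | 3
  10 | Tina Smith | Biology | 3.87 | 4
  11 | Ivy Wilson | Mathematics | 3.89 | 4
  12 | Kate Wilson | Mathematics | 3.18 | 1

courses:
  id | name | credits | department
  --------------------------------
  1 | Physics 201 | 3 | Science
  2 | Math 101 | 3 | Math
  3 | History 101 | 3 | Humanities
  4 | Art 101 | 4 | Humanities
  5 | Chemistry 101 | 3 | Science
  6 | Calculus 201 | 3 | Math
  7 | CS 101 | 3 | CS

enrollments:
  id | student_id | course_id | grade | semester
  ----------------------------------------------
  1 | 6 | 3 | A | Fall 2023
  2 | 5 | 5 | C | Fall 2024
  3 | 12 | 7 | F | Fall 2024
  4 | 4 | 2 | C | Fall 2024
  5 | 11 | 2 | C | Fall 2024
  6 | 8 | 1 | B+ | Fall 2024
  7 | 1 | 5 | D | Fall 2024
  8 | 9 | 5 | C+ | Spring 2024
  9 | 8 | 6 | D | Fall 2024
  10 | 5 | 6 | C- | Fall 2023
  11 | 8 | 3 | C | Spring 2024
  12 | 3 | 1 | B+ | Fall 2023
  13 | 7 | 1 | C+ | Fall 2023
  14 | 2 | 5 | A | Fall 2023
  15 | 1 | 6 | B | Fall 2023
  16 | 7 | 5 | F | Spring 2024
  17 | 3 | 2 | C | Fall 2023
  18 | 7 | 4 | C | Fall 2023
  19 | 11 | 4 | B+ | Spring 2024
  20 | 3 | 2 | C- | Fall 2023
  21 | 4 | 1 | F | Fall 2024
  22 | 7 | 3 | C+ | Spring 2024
SELECT name, gpa FROM students ORDER BY gpa DESC LIMIT 3

Execution result:
name | gpa
Ivy Wilson | 3.89
Tina Smith | 3.87
Olivia Davis | 3.86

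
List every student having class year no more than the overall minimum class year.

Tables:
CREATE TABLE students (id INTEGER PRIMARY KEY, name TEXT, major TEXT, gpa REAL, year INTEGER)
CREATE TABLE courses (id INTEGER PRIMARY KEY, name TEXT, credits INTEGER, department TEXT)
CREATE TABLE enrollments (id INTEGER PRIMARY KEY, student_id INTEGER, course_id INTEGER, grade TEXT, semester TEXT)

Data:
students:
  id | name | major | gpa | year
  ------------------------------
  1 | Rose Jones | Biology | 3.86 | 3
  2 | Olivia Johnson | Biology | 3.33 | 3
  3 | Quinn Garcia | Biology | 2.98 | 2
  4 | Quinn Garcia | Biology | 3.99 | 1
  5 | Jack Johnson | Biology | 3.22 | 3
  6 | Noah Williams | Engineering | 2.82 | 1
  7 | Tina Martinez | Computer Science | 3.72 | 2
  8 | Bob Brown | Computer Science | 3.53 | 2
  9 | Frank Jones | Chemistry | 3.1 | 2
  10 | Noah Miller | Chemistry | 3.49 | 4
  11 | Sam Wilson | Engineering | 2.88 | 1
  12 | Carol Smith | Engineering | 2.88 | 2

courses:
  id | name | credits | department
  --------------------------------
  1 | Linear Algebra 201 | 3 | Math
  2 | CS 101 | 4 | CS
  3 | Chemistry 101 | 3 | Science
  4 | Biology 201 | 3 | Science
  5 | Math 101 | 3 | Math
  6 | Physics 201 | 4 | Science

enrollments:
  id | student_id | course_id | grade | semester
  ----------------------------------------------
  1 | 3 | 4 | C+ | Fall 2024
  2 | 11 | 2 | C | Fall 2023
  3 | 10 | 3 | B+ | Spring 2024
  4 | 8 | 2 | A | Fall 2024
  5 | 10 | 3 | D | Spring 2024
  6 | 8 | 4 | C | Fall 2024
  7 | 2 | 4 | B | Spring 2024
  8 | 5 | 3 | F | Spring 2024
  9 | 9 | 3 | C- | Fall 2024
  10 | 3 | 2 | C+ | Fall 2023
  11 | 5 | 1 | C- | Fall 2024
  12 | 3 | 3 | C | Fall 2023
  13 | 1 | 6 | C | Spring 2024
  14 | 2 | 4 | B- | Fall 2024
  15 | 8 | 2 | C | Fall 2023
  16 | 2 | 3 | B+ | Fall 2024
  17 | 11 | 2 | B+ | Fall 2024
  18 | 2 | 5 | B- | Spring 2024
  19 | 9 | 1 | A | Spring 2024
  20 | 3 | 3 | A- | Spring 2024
SELECT name, year FROM students WHERE year <= (SELECT MIN(year) FROM students)

Execution result:
name | year
Quinn Garcia | 1
Noah Williams | 1
Sam Wilson | 1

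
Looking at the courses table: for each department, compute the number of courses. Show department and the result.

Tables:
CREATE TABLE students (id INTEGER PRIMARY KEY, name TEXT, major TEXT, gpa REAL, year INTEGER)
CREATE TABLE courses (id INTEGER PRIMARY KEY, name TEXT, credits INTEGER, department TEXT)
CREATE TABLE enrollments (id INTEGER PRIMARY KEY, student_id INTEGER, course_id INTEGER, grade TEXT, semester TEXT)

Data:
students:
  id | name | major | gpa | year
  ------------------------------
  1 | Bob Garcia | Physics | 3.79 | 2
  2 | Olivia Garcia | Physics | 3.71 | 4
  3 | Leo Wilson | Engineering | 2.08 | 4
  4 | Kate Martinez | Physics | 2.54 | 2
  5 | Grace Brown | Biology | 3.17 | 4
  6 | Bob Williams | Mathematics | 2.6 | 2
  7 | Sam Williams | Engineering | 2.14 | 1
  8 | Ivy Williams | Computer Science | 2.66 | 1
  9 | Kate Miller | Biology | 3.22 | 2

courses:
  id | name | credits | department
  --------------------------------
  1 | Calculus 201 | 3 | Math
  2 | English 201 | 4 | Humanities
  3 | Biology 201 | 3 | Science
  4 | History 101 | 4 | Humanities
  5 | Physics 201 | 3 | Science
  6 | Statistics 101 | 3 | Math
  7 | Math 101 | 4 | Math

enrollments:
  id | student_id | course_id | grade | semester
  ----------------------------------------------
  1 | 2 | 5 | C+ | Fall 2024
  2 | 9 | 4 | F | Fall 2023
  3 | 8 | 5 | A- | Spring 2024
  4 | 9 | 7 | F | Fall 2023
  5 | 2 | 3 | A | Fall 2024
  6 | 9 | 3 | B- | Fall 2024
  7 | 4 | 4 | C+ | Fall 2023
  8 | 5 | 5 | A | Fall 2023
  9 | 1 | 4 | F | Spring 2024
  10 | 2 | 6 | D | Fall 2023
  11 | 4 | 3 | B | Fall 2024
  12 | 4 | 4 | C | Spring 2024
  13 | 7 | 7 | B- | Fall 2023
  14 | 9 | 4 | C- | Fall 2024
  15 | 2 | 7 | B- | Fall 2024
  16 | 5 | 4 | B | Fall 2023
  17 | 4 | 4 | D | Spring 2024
SELECT department, COUNT(*) AS n FROM courses GROUP BY department

Execution result:
department | n
Humanities | 2
Math | 3
Science | 2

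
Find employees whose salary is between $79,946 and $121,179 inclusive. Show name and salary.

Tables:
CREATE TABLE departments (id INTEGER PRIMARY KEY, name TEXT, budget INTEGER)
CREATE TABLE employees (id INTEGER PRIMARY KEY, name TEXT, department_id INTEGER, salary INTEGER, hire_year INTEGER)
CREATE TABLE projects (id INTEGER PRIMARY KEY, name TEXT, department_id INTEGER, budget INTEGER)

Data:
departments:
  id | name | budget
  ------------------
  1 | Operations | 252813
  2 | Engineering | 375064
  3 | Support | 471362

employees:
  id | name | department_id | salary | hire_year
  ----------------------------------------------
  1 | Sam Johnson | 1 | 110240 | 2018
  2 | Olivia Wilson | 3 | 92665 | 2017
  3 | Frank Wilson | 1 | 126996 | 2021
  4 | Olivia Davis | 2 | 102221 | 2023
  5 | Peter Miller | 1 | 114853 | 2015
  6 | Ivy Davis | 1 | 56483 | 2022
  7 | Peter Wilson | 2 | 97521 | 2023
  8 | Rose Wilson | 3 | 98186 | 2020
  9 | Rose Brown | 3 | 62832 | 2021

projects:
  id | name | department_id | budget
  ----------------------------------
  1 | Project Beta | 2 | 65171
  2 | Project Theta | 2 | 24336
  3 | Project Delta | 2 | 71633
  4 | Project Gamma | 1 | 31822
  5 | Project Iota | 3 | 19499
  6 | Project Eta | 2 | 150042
SELECT name, salary FROM employees WHERE salary BETWEEN 79946 AND 121179

Execution result:
name | salary
Sam Johnson | 110240
Olivia Wilson | 92665
Olivia Davis | 102221
Peter Miller | 114853
Peter Wilson | 97521
Rose Wilson | 98186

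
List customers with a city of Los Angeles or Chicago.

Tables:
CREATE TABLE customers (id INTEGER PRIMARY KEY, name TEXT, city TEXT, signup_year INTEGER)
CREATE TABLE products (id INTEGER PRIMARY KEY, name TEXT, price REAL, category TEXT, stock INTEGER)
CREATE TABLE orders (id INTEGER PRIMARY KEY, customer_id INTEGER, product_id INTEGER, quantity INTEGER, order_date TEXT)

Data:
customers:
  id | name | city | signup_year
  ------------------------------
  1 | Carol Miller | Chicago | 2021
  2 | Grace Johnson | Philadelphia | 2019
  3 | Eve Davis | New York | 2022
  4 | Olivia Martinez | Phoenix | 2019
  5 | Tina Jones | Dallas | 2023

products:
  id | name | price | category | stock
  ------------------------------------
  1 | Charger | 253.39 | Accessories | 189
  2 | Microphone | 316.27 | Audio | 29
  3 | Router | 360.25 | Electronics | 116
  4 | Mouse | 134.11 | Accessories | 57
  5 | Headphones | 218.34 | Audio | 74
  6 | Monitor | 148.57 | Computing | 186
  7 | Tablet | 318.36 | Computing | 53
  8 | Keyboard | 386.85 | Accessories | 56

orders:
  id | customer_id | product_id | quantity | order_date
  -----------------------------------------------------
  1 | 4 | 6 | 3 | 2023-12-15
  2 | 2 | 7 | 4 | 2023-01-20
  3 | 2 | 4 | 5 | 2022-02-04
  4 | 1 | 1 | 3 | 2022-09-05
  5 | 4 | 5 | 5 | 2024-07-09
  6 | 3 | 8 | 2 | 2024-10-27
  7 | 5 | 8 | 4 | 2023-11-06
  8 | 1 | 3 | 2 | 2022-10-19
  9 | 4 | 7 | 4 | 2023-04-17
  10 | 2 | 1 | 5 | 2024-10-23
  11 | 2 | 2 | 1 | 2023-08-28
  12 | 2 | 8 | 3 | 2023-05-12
SELECT name, city FROM customers WHERE city IN ('Los Angeles', 'Chicago')

Execution result:
name | city
Carol Miller | Chicago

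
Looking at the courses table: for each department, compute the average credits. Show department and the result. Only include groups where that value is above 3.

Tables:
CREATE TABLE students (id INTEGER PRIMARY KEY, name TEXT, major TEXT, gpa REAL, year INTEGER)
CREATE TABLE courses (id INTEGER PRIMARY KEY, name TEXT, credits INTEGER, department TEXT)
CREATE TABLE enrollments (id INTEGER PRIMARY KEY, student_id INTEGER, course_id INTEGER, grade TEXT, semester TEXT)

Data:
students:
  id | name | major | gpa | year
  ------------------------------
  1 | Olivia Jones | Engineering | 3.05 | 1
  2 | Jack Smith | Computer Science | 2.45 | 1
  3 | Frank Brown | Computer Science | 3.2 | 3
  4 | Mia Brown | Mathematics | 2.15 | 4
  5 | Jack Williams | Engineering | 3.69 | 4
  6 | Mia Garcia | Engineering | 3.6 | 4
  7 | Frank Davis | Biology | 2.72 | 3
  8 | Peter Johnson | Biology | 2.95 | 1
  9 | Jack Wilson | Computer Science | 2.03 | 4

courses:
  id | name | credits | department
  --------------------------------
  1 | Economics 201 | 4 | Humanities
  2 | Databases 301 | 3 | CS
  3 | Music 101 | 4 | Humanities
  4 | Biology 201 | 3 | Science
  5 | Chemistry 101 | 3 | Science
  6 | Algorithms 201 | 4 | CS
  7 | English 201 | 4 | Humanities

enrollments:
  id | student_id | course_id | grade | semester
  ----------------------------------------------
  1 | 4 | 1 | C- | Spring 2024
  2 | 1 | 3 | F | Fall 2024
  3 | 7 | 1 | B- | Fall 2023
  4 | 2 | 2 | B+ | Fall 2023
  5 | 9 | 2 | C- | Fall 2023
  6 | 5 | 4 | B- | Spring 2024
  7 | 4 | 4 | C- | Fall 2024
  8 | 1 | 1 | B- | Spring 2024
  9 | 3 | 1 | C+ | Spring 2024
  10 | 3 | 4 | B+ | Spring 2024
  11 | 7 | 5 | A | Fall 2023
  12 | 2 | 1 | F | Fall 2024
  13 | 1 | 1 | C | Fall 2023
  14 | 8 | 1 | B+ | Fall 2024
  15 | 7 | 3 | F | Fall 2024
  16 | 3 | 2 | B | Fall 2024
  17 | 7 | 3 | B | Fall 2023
SELECT department, AVG(credits) AS avg_credits FROM courses GROUP BY department HAVING AVG(credits) > 3

Execution result:
department | avg_credits
CS | 3.50
Humanities | 4.00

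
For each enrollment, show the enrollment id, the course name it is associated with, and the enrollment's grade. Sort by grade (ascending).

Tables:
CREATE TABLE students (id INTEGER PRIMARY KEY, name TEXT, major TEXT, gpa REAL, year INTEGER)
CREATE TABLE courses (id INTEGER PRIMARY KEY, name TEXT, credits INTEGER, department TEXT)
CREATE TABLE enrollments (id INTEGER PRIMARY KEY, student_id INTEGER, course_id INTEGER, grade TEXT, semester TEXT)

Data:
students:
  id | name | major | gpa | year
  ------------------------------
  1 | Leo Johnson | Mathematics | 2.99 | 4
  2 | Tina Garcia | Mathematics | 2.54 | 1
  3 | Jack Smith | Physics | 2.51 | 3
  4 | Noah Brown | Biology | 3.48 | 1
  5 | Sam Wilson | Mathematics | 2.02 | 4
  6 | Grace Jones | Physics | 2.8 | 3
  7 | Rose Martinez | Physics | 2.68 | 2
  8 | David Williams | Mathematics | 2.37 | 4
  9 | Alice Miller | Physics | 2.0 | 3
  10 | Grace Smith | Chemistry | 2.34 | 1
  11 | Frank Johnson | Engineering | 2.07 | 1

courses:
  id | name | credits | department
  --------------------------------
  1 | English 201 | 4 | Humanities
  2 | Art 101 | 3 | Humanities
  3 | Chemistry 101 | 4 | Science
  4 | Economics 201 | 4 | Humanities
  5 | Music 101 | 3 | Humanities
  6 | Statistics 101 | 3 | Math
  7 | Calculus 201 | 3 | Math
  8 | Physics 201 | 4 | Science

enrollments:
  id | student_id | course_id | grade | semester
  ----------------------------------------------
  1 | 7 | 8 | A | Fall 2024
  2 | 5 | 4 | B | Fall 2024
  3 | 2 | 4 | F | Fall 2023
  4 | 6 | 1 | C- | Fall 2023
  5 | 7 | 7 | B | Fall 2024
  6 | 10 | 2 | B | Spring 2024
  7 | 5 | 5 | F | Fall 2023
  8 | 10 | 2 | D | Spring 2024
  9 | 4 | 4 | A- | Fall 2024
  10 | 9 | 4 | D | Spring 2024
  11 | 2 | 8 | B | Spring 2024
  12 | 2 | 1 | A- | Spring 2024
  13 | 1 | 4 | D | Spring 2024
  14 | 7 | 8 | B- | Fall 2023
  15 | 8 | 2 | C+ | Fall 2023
SELECT c.id, p.name AS course, c.grade FROM enrollments c JOIN courses p ON c.course_id = p.id ORDER BY c.grade ASC

Execution result:
id | course | grade
1 | Physics 201 | A
9 | Economics 201 | A-
12 | English 201 | A-
2 | Economics 201 | B
5 | Calculus 201 | B
6 | Art 101 | B
11 | Physics 201 | B
14 | Physics 201 | B-
15 | Art 101 | C+
4 | English 201 | C-
8 | Art 101 | D
10 | Economics 201 | D
13 | Economics 201 | D
3 | Economics 201 | F
7 | Music 101 | F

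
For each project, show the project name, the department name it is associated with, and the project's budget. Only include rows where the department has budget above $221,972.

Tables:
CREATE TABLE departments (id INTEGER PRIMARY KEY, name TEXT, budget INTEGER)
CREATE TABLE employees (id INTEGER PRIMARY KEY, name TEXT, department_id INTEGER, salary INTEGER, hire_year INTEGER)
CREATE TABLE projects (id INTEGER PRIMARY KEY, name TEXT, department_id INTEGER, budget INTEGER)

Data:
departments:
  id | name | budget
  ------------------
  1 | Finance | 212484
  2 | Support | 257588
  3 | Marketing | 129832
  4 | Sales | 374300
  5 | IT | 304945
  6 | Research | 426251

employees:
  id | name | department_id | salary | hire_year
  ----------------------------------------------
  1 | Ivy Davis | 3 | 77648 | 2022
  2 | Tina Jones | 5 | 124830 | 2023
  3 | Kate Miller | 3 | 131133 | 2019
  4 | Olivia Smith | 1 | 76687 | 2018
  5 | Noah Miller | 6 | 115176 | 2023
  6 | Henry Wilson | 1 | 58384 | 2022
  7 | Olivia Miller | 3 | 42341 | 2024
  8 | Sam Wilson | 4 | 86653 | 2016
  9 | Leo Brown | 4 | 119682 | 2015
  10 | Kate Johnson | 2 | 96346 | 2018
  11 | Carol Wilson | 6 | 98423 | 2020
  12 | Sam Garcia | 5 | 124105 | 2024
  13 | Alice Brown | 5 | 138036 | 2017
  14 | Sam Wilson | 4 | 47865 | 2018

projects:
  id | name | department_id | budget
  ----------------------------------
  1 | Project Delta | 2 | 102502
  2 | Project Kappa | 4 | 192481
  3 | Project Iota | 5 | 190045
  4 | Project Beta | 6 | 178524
SELECT c.name, p.name AS department, c.budget FROM projects c JOIN departments p ON c.department_id = p.id WHERE p.budget > 221972

Execution result:
name | department | budget
Project Delta | Support | 102502
Project Kappa | Sales | 192481
Project Iota | IT | 190045
Project Beta | Research | 178524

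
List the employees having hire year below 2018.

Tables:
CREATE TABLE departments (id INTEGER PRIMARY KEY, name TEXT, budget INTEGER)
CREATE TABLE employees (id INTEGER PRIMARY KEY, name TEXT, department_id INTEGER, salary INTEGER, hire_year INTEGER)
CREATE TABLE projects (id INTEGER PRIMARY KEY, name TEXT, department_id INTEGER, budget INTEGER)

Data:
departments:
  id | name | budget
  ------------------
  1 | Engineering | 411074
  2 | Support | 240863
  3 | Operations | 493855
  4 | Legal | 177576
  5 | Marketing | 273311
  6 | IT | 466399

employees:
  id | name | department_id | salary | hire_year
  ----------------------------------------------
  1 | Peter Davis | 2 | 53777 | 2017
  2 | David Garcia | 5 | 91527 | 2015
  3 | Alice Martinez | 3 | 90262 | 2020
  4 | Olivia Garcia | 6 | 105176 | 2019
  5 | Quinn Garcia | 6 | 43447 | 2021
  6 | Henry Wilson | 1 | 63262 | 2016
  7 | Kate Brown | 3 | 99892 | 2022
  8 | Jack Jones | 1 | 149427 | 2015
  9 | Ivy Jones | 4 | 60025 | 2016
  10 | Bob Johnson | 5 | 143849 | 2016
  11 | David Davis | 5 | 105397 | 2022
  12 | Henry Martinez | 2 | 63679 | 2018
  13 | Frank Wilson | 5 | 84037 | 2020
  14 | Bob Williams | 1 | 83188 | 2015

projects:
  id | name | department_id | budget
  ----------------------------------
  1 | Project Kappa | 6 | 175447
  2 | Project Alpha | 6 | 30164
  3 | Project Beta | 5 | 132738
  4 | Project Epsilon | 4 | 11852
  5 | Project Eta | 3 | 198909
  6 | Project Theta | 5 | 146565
SELECT name, hire_year FROM employees WHERE hire_year < 2018

Execution result:
name | hire_year
Peter Davis | 2017
David Garcia | 2015
Henry Wilson | 2016
Jack Jones | 2015
Ivy Jones | 2016
Bob Johnson | 2016
Bob Williams | 2015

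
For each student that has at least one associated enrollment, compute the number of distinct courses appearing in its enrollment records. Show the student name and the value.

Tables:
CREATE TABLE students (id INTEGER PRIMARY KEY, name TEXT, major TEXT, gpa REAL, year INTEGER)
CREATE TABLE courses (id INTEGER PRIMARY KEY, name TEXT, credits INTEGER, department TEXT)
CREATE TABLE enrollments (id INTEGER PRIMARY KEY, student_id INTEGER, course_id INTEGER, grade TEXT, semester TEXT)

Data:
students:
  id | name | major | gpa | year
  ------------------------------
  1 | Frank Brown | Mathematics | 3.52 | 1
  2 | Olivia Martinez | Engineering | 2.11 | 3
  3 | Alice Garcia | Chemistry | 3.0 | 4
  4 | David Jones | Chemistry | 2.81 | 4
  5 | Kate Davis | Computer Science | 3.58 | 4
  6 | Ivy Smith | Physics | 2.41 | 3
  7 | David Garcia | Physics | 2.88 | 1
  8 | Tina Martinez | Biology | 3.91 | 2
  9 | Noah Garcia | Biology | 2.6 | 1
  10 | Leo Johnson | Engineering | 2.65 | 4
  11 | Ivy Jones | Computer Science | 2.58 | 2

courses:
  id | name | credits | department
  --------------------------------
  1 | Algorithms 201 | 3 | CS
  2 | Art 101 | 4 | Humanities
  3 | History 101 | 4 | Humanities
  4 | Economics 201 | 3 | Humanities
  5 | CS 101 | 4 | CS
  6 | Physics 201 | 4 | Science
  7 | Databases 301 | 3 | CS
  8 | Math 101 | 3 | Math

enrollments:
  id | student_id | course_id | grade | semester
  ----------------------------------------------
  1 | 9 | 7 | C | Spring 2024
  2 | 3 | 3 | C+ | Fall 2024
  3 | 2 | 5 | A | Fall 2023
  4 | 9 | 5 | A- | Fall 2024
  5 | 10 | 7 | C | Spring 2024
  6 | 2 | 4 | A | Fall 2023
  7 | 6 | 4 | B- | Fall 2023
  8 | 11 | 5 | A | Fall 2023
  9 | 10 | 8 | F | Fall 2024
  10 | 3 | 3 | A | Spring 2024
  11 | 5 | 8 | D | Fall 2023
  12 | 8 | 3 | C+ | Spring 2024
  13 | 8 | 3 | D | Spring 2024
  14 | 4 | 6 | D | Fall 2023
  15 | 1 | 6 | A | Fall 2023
SELECT p.name, COUNT(DISTINCT c.course_id) AS distinct_course_count FROM enrollments c JOIN students p ON c.student_id = p.id GROUP BY p.id, p.name

Execution result:
name | distinct_course_count
Frank Brown | 1
Olivia Martinez | 2
Alice Garcia | 1
David Jones | 1
Kate Davis | 1
Ivy Smith | 1
Tina Martinez | 1
Noah Garcia | 2
Leo Johnson | 2
Ivy Jones | 1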